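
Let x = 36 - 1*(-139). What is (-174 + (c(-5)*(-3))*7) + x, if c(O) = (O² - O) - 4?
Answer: -545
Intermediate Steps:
c(O) = -4 + O² - O
x = 175 (x = 36 + 139 = 175)
(-174 + (c(-5)*(-3))*7) + x = (-174 + ((-4 + (-5)² - 1*(-5))*(-3))*7) + 175 = (-174 + ((-4 + 25 + 5)*(-3))*7) + 175 = (-174 + (26*(-3))*7) + 175 = (-174 - 78*7) + 175 = (-174 - 546) + 175 = -720 + 175 = -545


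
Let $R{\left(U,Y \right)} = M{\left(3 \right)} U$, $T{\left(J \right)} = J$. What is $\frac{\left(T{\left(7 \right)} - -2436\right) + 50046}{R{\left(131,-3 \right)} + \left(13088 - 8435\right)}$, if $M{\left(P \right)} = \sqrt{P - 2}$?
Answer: $\frac{52489}{4784} \approx 10.972$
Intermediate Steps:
$M{\left(P \right)} = \sqrt{-2 + P}$
$R{\left(U,Y \right)} = U$ ($R{\left(U,Y \right)} = \sqrt{-2 + 3} U = \sqrt{1} U = 1 U = U$)
$\frac{\left(T{\left(7 \right)} - -2436\right) + 50046}{R{\left(131,-3 \right)} + \left(13088 - 8435\right)} = \frac{\left(7 - -2436\right) + 50046}{131 + \left(13088 - 8435\right)} = \frac{\left(7 + 2436\right) + 50046}{131 + 4653} = \frac{2443 + 50046}{4784} = 52489 \cdot \frac{1}{4784} = \frac{52489}{4784}$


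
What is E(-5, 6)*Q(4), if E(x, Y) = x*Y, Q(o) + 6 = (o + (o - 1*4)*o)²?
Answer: -300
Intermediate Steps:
Q(o) = -6 + (o + o*(-4 + o))² (Q(o) = -6 + (o + (o - 1*4)*o)² = -6 + (o + (o - 4)*o)² = -6 + (o + (-4 + o)*o)² = -6 + (o + o*(-4 + o))²)
E(x, Y) = Y*x
E(-5, 6)*Q(4) = (6*(-5))*(-6 + 4²*(-3 + 4)²) = -30*(-6 + 16*1²) = -30*(-6 + 16*1) = -30*(-6 + 16) = -30*10 = -300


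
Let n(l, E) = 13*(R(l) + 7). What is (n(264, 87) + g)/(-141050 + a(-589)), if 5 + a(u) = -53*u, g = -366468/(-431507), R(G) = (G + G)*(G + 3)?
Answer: -790857334421/47395865866 ≈ -16.686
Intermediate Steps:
R(G) = 2*G*(3 + G) (R(G) = (2*G)*(3 + G) = 2*G*(3 + G))
g = 366468/431507 (g = -366468*(-1/431507) = 366468/431507 ≈ 0.84927)
a(u) = -5 - 53*u
n(l, E) = 91 + 26*l*(3 + l) (n(l, E) = 13*(2*l*(3 + l) + 7) = 13*(7 + 2*l*(3 + l)) = 91 + 26*l*(3 + l))
(n(264, 87) + g)/(-141050 + a(-589)) = ((91 + 26*264*(3 + 264)) + 366468/431507)/(-141050 + (-5 - 53*(-589))) = ((91 + 26*264*267) + 366468/431507)/(-141050 + (-5 + 31217)) = ((91 + 1832688) + 366468/431507)/(-141050 + 31212) = (1832779 + 366468/431507)/(-109838) = (790857334421/431507)*(-1/109838) = -790857334421/47395865866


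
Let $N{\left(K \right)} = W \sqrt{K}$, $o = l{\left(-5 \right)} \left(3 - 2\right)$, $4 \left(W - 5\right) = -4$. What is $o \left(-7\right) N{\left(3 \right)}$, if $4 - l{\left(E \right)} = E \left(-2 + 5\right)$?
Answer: $- 532 \sqrt{3} \approx -921.45$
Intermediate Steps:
$W = 4$ ($W = 5 + \frac{1}{4} \left(-4\right) = 5 - 1 = 4$)
$l{\left(E \right)} = 4 - 3 E$ ($l{\left(E \right)} = 4 - E \left(-2 + 5\right) = 4 - E 3 = 4 - 3 E$)
$o = 19$ ($o = \left(4 - -15\right) \left(3 - 2\right) = \left(4 + 15\right) 1 = 19 \cdot 1 = 19$)
$N{\left(K \right)} = 4 \sqrt{K}$
$o \left(-7\right) N{\left(3 \right)} = 19 \left(-7\right) 4 \sqrt{3} = - 133 \cdot 4 \sqrt{3} = - 532 \sqrt{3}$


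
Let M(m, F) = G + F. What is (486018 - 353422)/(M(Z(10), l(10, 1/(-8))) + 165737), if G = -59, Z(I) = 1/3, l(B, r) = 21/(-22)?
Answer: 2917112/3644895 ≈ 0.80033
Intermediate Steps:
l(B, r) = -21/22 (l(B, r) = 21*(-1/22) = -21/22)
Z(I) = 1/3
M(m, F) = -59 + F
(486018 - 353422)/(M(Z(10), l(10, 1/(-8))) + 165737) = (486018 - 353422)/((-59 - 21/22) + 165737) = 132596/(-1319/22 + 165737) = 132596/(3644895/22) = 132596*(22/3644895) = 2917112/3644895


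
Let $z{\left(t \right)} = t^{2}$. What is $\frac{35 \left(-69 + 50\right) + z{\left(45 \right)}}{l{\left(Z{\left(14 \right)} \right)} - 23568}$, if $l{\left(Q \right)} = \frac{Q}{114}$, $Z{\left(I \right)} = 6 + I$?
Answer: $- \frac{38760}{671683} \approx -0.057706$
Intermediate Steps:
$l{\left(Q \right)} = \frac{Q}{114}$ ($l{\left(Q \right)} = Q \frac{1}{114} = \frac{Q}{114}$)
$\frac{35 \left(-69 + 50\right) + z{\left(45 \right)}}{l{\left(Z{\left(14 \right)} \right)} - 23568} = \frac{35 \left(-69 + 50\right) + 45^{2}}{\frac{6 + 14}{114} - 23568} = \frac{35 \left(-19\right) + 2025}{\frac{1}{114} \cdot 20 - 23568} = \frac{-665 + 2025}{\frac{10}{57} - 23568} = \frac{1360}{- \frac{1343366}{57}} = 1360 \left(- \frac{57}{1343366}\right) = - \frac{38760}{671683}$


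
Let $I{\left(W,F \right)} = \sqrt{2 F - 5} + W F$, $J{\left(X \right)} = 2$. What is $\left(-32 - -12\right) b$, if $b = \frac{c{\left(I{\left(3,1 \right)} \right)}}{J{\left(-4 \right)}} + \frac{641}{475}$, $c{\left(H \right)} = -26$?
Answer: $\frac{22136}{95} \approx 233.01$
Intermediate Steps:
$I{\left(W,F \right)} = \sqrt{-5 + 2 F} + F W$
$b = - \frac{5534}{475}$ ($b = - \frac{26}{2} + \frac{641}{475} = \left(-26\right) \frac{1}{2} + 641 \cdot \frac{1}{475} = -13 + \frac{641}{475} = - \frac{5534}{475} \approx -11.651$)
$\left(-32 - -12\right) b = \left(-32 - -12\right) \left(- \frac{5534}{475}\right) = \left(-32 + 12\right) \left(- \frac{5534}{475}\right) = \left(-20\right) \left(- \frac{5534}{475}\right) = \frac{22136}{95}$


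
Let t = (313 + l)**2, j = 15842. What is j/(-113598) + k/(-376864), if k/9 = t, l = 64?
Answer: -75640205383/21405498336 ≈ -3.5337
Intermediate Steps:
t = 142129 (t = (313 + 64)**2 = 377**2 = 142129)
k = 1279161 (k = 9*142129 = 1279161)
j/(-113598) + k/(-376864) = 15842/(-113598) + 1279161/(-376864) = 15842*(-1/113598) + 1279161*(-1/376864) = -7921/56799 - 1279161/376864 = -75640205383/21405498336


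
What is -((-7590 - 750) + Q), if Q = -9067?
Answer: 17407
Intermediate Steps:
-((-7590 - 750) + Q) = -((-7590 - 750) - 9067) = -(-8340 - 9067) = -1*(-17407) = 17407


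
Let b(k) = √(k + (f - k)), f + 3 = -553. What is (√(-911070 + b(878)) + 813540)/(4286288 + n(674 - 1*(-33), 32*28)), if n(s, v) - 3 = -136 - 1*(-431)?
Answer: 135590/714431 + √(-911070 + 2*I*√139)/4286586 ≈ 0.18979 + 0.00022267*I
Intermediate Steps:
f = -556 (f = -3 - 553 = -556)
b(k) = 2*I*√139 (b(k) = √(k + (-556 - k)) = √(-556) = 2*I*√139)
n(s, v) = 298 (n(s, v) = 3 + (-136 - 1*(-431)) = 3 + (-136 + 431) = 3 + 295 = 298)
(√(-911070 + b(878)) + 813540)/(4286288 + n(674 - 1*(-33), 32*28)) = (√(-911070 + 2*I*√139) + 813540)/(4286288 + 298) = (813540 + √(-911070 + 2*I*√139))/4286586 = (813540 + √(-911070 + 2*I*√139))*(1/4286586) = 135590/714431 + √(-911070 + 2*I*√139)/4286586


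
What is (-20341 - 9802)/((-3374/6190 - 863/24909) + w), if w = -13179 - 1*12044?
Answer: 2323824999765/1944570385633 ≈ 1.1950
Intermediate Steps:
w = -25223 (w = -13179 - 12044 = -25223)
(-20341 - 9802)/((-3374/6190 - 863/24909) + w) = (-20341 - 9802)/((-3374/6190 - 863/24909) - 25223) = -30143/((-3374*1/6190 - 863*1/24909) - 25223) = -30143/((-1687/3095 - 863/24909) - 25223) = -30143/(-44692468/77093355 - 25223) = -30143/(-1944570385633/77093355) = -30143*(-77093355/1944570385633) = 2323824999765/1944570385633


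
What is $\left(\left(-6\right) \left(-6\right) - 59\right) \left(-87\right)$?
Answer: $2001$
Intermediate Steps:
$\left(\left(-6\right) \left(-6\right) - 59\right) \left(-87\right) = \left(36 - 59\right) \left(-87\right) = \left(-23\right) \left(-87\right) = 2001$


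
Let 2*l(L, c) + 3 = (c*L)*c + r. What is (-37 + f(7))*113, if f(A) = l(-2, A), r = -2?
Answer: -20001/2 ≈ -10001.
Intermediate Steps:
l(L, c) = -5/2 + L*c²/2 (l(L, c) = -3/2 + ((c*L)*c - 2)/2 = -3/2 + ((L*c)*c - 2)/2 = -3/2 + (L*c² - 2)/2 = -3/2 + (-2 + L*c²)/2 = -3/2 + (-1 + L*c²/2) = -5/2 + L*c²/2)
f(A) = -5/2 - A² (f(A) = -5/2 + (½)*(-2)*A² = -5/2 - A²)
(-37 + f(7))*113 = (-37 + (-5/2 - 1*7²))*113 = (-37 + (-5/2 - 1*49))*113 = (-37 + (-5/2 - 49))*113 = (-37 - 103/2)*113 = -177/2*113 = -20001/2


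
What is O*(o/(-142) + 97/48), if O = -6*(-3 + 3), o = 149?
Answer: 0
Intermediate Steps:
O = 0 (O = -6*0 = 0)
O*(o/(-142) + 97/48) = 0*(149/(-142) + 97/48) = 0*(149*(-1/142) + 97*(1/48)) = 0*(-149/142 + 97/48) = 0*(3311/3408) = 0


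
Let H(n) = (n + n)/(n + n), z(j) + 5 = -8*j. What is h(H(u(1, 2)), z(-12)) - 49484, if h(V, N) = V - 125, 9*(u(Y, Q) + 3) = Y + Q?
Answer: -49608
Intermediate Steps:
z(j) = -5 - 8*j
u(Y, Q) = -3 + Q/9 + Y/9 (u(Y, Q) = -3 + (Y + Q)/9 = -3 + (Q + Y)/9 = -3 + (Q/9 + Y/9) = -3 + Q/9 + Y/9)
H(n) = 1 (H(n) = (2*n)/((2*n)) = (2*n)*(1/(2*n)) = 1)
h(V, N) = -125 + V
h(H(u(1, 2)), z(-12)) - 49484 = (-125 + 1) - 49484 = -124 - 49484 = -49608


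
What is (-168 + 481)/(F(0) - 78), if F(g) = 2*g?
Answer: -313/78 ≈ -4.0128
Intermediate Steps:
(-168 + 481)/(F(0) - 78) = (-168 + 481)/(2*0 - 78) = 313/(0 - 78) = 313/(-78) = 313*(-1/78) = -313/78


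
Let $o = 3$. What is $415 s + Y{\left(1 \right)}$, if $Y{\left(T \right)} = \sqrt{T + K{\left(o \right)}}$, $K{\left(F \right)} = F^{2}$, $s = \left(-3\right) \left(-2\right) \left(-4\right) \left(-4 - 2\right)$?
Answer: $59760 + \sqrt{10} \approx 59763.0$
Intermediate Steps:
$s = 144$ ($s = 6 \left(-4\right) \left(-6\right) = \left(-24\right) \left(-6\right) = 144$)
$Y{\left(T \right)} = \sqrt{9 + T}$ ($Y{\left(T \right)} = \sqrt{T + 3^{2}} = \sqrt{T + 9} = \sqrt{9 + T}$)
$415 s + Y{\left(1 \right)} = 415 \cdot 144 + \sqrt{9 + 1} = 59760 + \sqrt{10}$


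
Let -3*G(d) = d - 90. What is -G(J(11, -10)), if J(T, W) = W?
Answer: -100/3 ≈ -33.333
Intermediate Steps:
G(d) = 30 - d/3 (G(d) = -(d - 90)/3 = -(-90 + d)/3 = 30 - d/3)
-G(J(11, -10)) = -(30 - ⅓*(-10)) = -(30 + 10/3) = -1*100/3 = -100/3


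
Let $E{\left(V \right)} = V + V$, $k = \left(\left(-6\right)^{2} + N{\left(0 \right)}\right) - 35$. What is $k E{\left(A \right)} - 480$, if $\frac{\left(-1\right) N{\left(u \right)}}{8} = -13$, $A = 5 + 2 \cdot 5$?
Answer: $2670$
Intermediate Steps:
$A = 15$ ($A = 5 + 10 = 15$)
$N{\left(u \right)} = 104$ ($N{\left(u \right)} = \left(-8\right) \left(-13\right) = 104$)
$k = 105$ ($k = \left(\left(-6\right)^{2} + 104\right) - 35 = \left(36 + 104\right) - 35 = 140 - 35 = 105$)
$E{\left(V \right)} = 2 V$
$k E{\left(A \right)} - 480 = 105 \cdot 2 \cdot 15 - 480 = 105 \cdot 30 - 480 = 3150 - 480 = 2670$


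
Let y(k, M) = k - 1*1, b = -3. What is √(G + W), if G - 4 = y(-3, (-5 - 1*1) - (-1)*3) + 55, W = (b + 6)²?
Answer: 8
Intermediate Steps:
y(k, M) = -1 + k (y(k, M) = k - 1 = -1 + k)
W = 9 (W = (-3 + 6)² = 3² = 9)
G = 55 (G = 4 + ((-1 - 3) + 55) = 4 + (-4 + 55) = 4 + 51 = 55)
√(G + W) = √(55 + 9) = √64 = 8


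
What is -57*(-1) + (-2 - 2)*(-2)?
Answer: 65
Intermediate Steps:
-57*(-1) + (-2 - 2)*(-2) = 57 - 4*(-2) = 57 + 8 = 65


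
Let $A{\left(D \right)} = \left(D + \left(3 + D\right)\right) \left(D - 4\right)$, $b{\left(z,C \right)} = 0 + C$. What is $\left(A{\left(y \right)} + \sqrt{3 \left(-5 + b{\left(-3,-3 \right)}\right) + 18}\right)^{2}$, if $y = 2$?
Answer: $\left(14 - i \sqrt{6}\right)^{2} \approx 190.0 - 68.586 i$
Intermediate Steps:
$b{\left(z,C \right)} = C$
$A{\left(D \right)} = \left(-4 + D\right) \left(3 + 2 D\right)$ ($A{\left(D \right)} = \left(3 + 2 D\right) \left(-4 + D\right) = \left(-4 + D\right) \left(3 + 2 D\right)$)
$\left(A{\left(y \right)} + \sqrt{3 \left(-5 + b{\left(-3,-3 \right)}\right) + 18}\right)^{2} = \left(\left(-12 - 10 + 2 \cdot 2^{2}\right) + \sqrt{3 \left(-5 - 3\right) + 18}\right)^{2} = \left(\left(-12 - 10 + 2 \cdot 4\right) + \sqrt{3 \left(-8\right) + 18}\right)^{2} = \left(\left(-12 - 10 + 8\right) + \sqrt{-24 + 18}\right)^{2} = \left(-14 + \sqrt{-6}\right)^{2} = \left(-14 + i \sqrt{6}\right)^{2}$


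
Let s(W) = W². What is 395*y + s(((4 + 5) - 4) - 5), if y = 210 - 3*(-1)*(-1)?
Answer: 81765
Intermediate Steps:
y = 207 (y = 210 - (-3)*(-1) = 210 - 1*3 = 210 - 3 = 207)
395*y + s(((4 + 5) - 4) - 5) = 395*207 + (((4 + 5) - 4) - 5)² = 81765 + ((9 - 4) - 5)² = 81765 + (5 - 5)² = 81765 + 0² = 81765 + 0 = 81765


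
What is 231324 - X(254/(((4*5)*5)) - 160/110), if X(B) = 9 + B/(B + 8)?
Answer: 1155880458/4997 ≈ 2.3132e+5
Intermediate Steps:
X(B) = 9 + B/(8 + B)
231324 - X(254/(((4*5)*5)) - 160/110) = 231324 - 2*(36 + 5*(254/(((4*5)*5)) - 160/110))/(8 + (254/(((4*5)*5)) - 160/110)) = 231324 - 2*(36 + 5*(254/((20*5)) - 160*1/110))/(8 + (254/((20*5)) - 160*1/110)) = 231324 - 2*(36 + 5*(254/100 - 16/11))/(8 + (254/100 - 16/11)) = 231324 - 2*(36 + 5*(254*(1/100) - 16/11))/(8 + (254*(1/100) - 16/11)) = 231324 - 2*(36 + 5*(127/50 - 16/11))/(8 + (127/50 - 16/11)) = 231324 - 2*(36 + 5*(597/550))/(8 + 597/550) = 231324 - 2*(36 + 597/110)/4997/550 = 231324 - 2*550*4557/(4997*110) = 231324 - 1*45570/4997 = 231324 - 45570/4997 = 1155880458/4997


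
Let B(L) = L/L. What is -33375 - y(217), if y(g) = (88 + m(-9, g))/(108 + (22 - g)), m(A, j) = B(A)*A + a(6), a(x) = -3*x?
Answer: -2903564/87 ≈ -33374.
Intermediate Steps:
B(L) = 1
m(A, j) = -18 + A (m(A, j) = 1*A - 3*6 = A - 18 = -18 + A)
y(g) = 61/(130 - g) (y(g) = (88 + (-18 - 9))/(108 + (22 - g)) = (88 - 27)/(130 - g) = 61/(130 - g))
-33375 - y(217) = -33375 - (-61)/(-130 + 217) = -33375 - (-61)/87 = -33375 - 1*(-61/87) = -33375 + 61/87 = -2903564/87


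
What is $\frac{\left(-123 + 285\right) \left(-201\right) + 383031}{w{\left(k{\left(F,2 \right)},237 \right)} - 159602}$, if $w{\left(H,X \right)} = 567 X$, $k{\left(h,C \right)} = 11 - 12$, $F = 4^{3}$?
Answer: $- \frac{350469}{25223} \approx -13.895$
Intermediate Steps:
$F = 64$
$k{\left(h,C \right)} = -1$
$\frac{\left(-123 + 285\right) \left(-201\right) + 383031}{w{\left(k{\left(F,2 \right)},237 \right)} - 159602} = \frac{\left(-123 + 285\right) \left(-201\right) + 383031}{567 \cdot 237 - 159602} = \frac{162 \left(-201\right) + 383031}{134379 - 159602} = \frac{-32562 + 383031}{-25223} = 350469 \left(- \frac{1}{25223}\right) = - \frac{350469}{25223}$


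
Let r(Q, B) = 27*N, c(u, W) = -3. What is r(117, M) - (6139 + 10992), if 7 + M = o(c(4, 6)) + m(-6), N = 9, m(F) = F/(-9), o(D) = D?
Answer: -16888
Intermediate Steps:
m(F) = -F/9 (m(F) = F*(-⅑) = -F/9)
M = -28/3 (M = -7 + (-3 - ⅑*(-6)) = -7 + (-3 + ⅔) = -7 - 7/3 = -28/3 ≈ -9.3333)
r(Q, B) = 243 (r(Q, B) = 27*9 = 243)
r(117, M) - (6139 + 10992) = 243 - (6139 + 10992) = 243 - 1*17131 = 243 - 17131 = -16888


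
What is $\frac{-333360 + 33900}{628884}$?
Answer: $- \frac{24955}{52407} \approx -0.47618$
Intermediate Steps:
$\frac{-333360 + 33900}{628884} = \left(-299460\right) \frac{1}{628884} = - \frac{24955}{52407}$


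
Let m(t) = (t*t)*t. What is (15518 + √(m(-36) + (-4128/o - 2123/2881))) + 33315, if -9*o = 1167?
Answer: 48833 + I*√58560347583812723/1120709 ≈ 48833.0 + 215.93*I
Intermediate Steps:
m(t) = t³ (m(t) = t²*t = t³)
o = -389/3 (o = -⅑*1167 = -389/3 ≈ -129.67)
(15518 + √(m(-36) + (-4128/o - 2123/2881))) + 33315 = (15518 + √((-36)³ + (-4128/(-389/3) - 2123/2881))) + 33315 = (15518 + √(-46656 + (-4128*(-3/389) - 2123*1/2881))) + 33315 = (15518 + √(-46656 + (12384/389 - 2123/2881))) + 33315 = (15518 + √(-46656 + 34852457/1120709)) + 33315 = (15518 + √(-52252946647/1120709)) + 33315 = (15518 + I*√58560347583812723/1120709) + 33315 = 48833 + I*√58560347583812723/1120709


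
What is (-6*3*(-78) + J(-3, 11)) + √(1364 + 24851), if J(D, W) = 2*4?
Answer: 1412 + 7*√535 ≈ 1573.9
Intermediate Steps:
J(D, W) = 8
(-6*3*(-78) + J(-3, 11)) + √(1364 + 24851) = (-6*3*(-78) + 8) + √(1364 + 24851) = (-18*(-78) + 8) + √26215 = (1404 + 8) + 7*√535 = 1412 + 7*√535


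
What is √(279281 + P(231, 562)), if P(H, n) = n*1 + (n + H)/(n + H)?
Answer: 2*√69961 ≈ 529.00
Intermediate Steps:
P(H, n) = 1 + n (P(H, n) = n + (H + n)/(H + n) = n + 1 = 1 + n)
√(279281 + P(231, 562)) = √(279281 + (1 + 562)) = √(279281 + 563) = √279844 = 2*√69961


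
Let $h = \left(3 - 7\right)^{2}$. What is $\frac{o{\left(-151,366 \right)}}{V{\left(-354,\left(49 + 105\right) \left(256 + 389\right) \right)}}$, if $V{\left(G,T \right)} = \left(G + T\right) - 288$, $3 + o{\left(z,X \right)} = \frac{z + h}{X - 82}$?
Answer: $- \frac{329}{9342464} \approx -3.5216 \cdot 10^{-5}$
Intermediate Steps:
$h = 16$ ($h = \left(-4\right)^{2} = 16$)
$o{\left(z,X \right)} = -3 + \frac{16 + z}{-82 + X}$ ($o{\left(z,X \right)} = -3 + \frac{z + 16}{X - 82} = -3 + \frac{16 + z}{-82 + X}$)
$V{\left(G,T \right)} = -288 + G + T$
$\frac{o{\left(-151,366 \right)}}{V{\left(-354,\left(49 + 105\right) \left(256 + 389\right) \right)}} = \frac{\frac{1}{-82 + 366} \left(262 - 151 - 1098\right)}{-288 - 354 + \left(49 + 105\right) \left(256 + 389\right)} = \frac{\frac{1}{284} \left(262 - 151 - 1098\right)}{-288 - 354 + 154 \cdot 645} = \frac{\frac{1}{284} \left(-987\right)}{-288 - 354 + 99330} = - \frac{987}{284 \cdot 98688} = \left(- \frac{987}{284}\right) \frac{1}{98688} = - \frac{329}{9342464}$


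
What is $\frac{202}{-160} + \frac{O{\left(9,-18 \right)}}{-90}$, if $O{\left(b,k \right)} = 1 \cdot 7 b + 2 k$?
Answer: $- \frac{25}{16} \approx -1.5625$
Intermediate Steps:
$O{\left(b,k \right)} = 2 k + 7 b$ ($O{\left(b,k \right)} = 7 b + 2 k = 2 k + 7 b$)
$\frac{202}{-160} + \frac{O{\left(9,-18 \right)}}{-90} = \frac{202}{-160} + \frac{2 \left(-18\right) + 7 \cdot 9}{-90} = 202 \left(- \frac{1}{160}\right) + \left(-36 + 63\right) \left(- \frac{1}{90}\right) = - \frac{101}{80} + 27 \left(- \frac{1}{90}\right) = - \frac{101}{80} - \frac{3}{10} = - \frac{25}{16}$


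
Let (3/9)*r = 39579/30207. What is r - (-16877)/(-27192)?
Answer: 906297655/273796248 ≈ 3.3101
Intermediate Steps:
r = 39579/10069 (r = 3*(39579/30207) = 3*(39579*(1/30207)) = 3*(13193/10069) = 39579/10069 ≈ 3.9308)
r - (-16877)/(-27192) = 39579/10069 - (-16877)/(-27192) = 39579/10069 - (-16877)*(-1)/27192 = 39579/10069 - 1*16877/27192 = 39579/10069 - 16877/27192 = 906297655/273796248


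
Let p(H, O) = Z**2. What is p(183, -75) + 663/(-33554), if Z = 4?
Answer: 536201/33554 ≈ 15.980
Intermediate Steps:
p(H, O) = 16 (p(H, O) = 4**2 = 16)
p(183, -75) + 663/(-33554) = 16 + 663/(-33554) = 16 + 663*(-1/33554) = 16 - 663/33554 = 536201/33554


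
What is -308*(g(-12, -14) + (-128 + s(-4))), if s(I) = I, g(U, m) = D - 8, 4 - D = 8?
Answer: 44352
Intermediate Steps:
D = -4 (D = 4 - 1*8 = 4 - 8 = -4)
g(U, m) = -12 (g(U, m) = -4 - 8 = -12)
-308*(g(-12, -14) + (-128 + s(-4))) = -308*(-12 + (-128 - 4)) = -308*(-12 - 132) = -308*(-144) = 44352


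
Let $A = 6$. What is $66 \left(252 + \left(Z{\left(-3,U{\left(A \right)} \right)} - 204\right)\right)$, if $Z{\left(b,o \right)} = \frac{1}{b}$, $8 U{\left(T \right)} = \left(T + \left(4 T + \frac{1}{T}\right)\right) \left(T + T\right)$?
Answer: $3146$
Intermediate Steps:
$U{\left(T \right)} = \frac{T \left(\frac{1}{T} + 5 T\right)}{4}$ ($U{\left(T \right)} = \frac{\left(T + \left(4 T + \frac{1}{T}\right)\right) \left(T + T\right)}{8} = \frac{\left(T + \left(\frac{1}{T} + 4 T\right)\right) 2 T}{8} = \frac{\left(\frac{1}{T} + 5 T\right) 2 T}{8} = \frac{2 T \left(\frac{1}{T} + 5 T\right)}{8} = \frac{T \left(\frac{1}{T} + 5 T\right)}{4}$)
$66 \left(252 + \left(Z{\left(-3,U{\left(A \right)} \right)} - 204\right)\right) = 66 \left(252 + \left(\frac{1}{-3} - 204\right)\right) = 66 \left(252 - \frac{613}{3}\right) = 66 \cdot \frac{143}{3} = 3146$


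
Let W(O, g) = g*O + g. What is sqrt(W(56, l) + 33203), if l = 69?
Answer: 4*sqrt(2321) ≈ 192.71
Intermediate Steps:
W(O, g) = g + O*g (W(O, g) = O*g + g = g + O*g)
sqrt(W(56, l) + 33203) = sqrt(69*(1 + 56) + 33203) = sqrt(69*57 + 33203) = sqrt(3933 + 33203) = sqrt(37136) = 4*sqrt(2321)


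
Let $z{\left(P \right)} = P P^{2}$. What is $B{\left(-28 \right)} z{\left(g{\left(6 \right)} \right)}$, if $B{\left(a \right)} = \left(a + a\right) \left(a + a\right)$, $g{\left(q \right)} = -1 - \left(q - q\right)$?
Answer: $-3136$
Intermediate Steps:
$g{\left(q \right)} = -1$ ($g{\left(q \right)} = -1 - 0 = -1 + 0 = -1$)
$z{\left(P \right)} = P^{3}$
$B{\left(a \right)} = 4 a^{2}$ ($B{\left(a \right)} = 2 a 2 a = 4 a^{2}$)
$B{\left(-28 \right)} z{\left(g{\left(6 \right)} \right)} = 4 \left(-28\right)^{2} \left(-1\right)^{3} = 4 \cdot 784 \left(-1\right) = 3136 \left(-1\right) = -3136$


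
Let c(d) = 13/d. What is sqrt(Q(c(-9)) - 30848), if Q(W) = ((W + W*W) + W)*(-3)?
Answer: I*sqrt(2498493)/9 ≈ 175.63*I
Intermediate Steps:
Q(W) = -6*W - 3*W**2 (Q(W) = ((W + W**2) + W)*(-3) = (W**2 + 2*W)*(-3) = -6*W - 3*W**2)
sqrt(Q(c(-9)) - 30848) = sqrt(-3*13/(-9)*(2 + 13/(-9)) - 30848) = sqrt(-3*13*(-1/9)*(2 + 13*(-1/9)) - 30848) = sqrt(-3*(-13/9)*(2 - 13/9) - 30848) = sqrt(-3*(-13/9)*5/9 - 30848) = sqrt(65/27 - 30848) = sqrt(-832831/27) = I*sqrt(2498493)/9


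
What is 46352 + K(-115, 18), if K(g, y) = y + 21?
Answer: 46391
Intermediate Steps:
K(g, y) = 21 + y
46352 + K(-115, 18) = 46352 + (21 + 18) = 46352 + 39 = 46391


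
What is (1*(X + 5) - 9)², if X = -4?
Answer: 64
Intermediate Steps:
(1*(X + 5) - 9)² = (1*(-4 + 5) - 9)² = (1*1 - 9)² = (1 - 9)² = (-8)² = 64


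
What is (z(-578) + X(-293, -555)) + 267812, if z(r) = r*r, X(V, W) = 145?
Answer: 602041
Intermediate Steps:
z(r) = r**2
(z(-578) + X(-293, -555)) + 267812 = ((-578)**2 + 145) + 267812 = (334084 + 145) + 267812 = 334229 + 267812 = 602041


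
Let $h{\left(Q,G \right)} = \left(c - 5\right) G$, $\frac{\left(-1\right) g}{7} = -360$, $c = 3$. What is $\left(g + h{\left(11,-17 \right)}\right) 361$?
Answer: $921994$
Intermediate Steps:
$g = 2520$ ($g = \left(-7\right) \left(-360\right) = 2520$)
$h{\left(Q,G \right)} = - 2 G$ ($h{\left(Q,G \right)} = \left(3 - 5\right) G = - 2 G$)
$\left(g + h{\left(11,-17 \right)}\right) 361 = \left(2520 - -34\right) 361 = \left(2520 + 34\right) 361 = 2554 \cdot 361 = 921994$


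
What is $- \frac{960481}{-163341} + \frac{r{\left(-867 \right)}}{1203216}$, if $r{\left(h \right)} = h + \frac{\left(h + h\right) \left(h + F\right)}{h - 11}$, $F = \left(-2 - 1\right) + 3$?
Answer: $\frac{84525411597727}{14379774590664} \approx 5.8781$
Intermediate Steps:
$F = 0$ ($F = \left(-2 - 1\right) + 3 = -3 + 3 = 0$)
$r{\left(h \right)} = h + \frac{2 h^{2}}{-11 + h}$ ($r{\left(h \right)} = h + \frac{\left(h + h\right) \left(h + 0\right)}{h - 11} = h + \frac{2 h h}{-11 + h} = h + \frac{2 h^{2}}{-11 + h}$)
$- \frac{960481}{-163341} + \frac{r{\left(-867 \right)}}{1203216} = - \frac{960481}{-163341} + \frac{\left(-867\right) \frac{1}{-11 - 867} \left(-11 + 3 \left(-867\right)\right)}{1203216} = \left(-960481\right) \left(- \frac{1}{163341}\right) + - \frac{867 \left(-11 - 2601\right)}{-878} \cdot \frac{1}{1203216} = \frac{960481}{163341} + \left(-867\right) \left(- \frac{1}{878}\right) \left(-2612\right) \frac{1}{1203216} = \frac{960481}{163341} - \frac{188717}{88035304} = \frac{84525411597727}{14379774590664}$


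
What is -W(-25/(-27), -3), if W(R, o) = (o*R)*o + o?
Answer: -16/3 ≈ -5.3333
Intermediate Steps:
W(R, o) = o + R*o² (W(R, o) = (R*o)*o + o = R*o² + o = o + R*o²)
-W(-25/(-27), -3) = -(-3)*(1 - 25/(-27)*(-3)) = -(-3)*(1 - 25*(-1/27)*(-3)) = -(-3)*(1 + (25/27)*(-3)) = -(-3)*(1 - 25/9) = -(-3)*(-16)/9 = -1*16/3 = -16/3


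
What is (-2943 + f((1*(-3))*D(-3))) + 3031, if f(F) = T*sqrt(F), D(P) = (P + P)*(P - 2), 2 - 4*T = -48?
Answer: 88 + 75*I*sqrt(10)/2 ≈ 88.0 + 118.59*I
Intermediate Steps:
T = 25/2 (T = 1/2 - 1/4*(-48) = 1/2 + 12 = 25/2 ≈ 12.500)
D(P) = 2*P*(-2 + P) (D(P) = (2*P)*(-2 + P) = 2*P*(-2 + P))
f(F) = 25*sqrt(F)/2
(-2943 + f((1*(-3))*D(-3))) + 3031 = (-2943 + 25*sqrt((1*(-3))*(2*(-3)*(-2 - 3)))/2) + 3031 = (-2943 + 25*sqrt(-6*(-3)*(-5))/2) + 3031 = (-2943 + 25*sqrt(-3*30)/2) + 3031 = (-2943 + 25*sqrt(-90)/2) + 3031 = (-2943 + 25*(3*I*sqrt(10))/2) + 3031 = (-2943 + 75*I*sqrt(10)/2) + 3031 = 88 + 75*I*sqrt(10)/2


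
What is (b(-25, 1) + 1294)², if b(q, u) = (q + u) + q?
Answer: 1550025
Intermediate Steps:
b(q, u) = u + 2*q
(b(-25, 1) + 1294)² = ((1 + 2*(-25)) + 1294)² = ((1 - 50) + 1294)² = (-49 + 1294)² = 1245² = 1550025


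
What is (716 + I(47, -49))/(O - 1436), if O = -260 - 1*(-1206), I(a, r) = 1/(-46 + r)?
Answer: -9717/6650 ≈ -1.4612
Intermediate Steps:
O = 946 (O = -260 + 1206 = 946)
(716 + I(47, -49))/(O - 1436) = (716 + 1/(-46 - 49))/(946 - 1436) = (716 + 1/(-95))/(-490) = (716 - 1/95)*(-1/490) = (68019/95)*(-1/490) = -9717/6650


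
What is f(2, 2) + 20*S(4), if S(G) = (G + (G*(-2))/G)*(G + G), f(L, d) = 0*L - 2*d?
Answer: 316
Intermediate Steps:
f(L, d) = -2*d (f(L, d) = 0 - 2*d = -2*d)
S(G) = 2*G*(-2 + G) (S(G) = (G + (-2*G)/G)*(2*G) = (G - 2)*(2*G) = (-2 + G)*(2*G) = 2*G*(-2 + G))
f(2, 2) + 20*S(4) = -2*2 + 20*(2*4*(-2 + 4)) = -4 + 20*(2*4*2) = -4 + 20*16 = -4 + 320 = 316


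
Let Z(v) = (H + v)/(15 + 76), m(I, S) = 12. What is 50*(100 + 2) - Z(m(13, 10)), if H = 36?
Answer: 464052/91 ≈ 5099.5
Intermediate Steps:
Z(v) = 36/91 + v/91 (Z(v) = (36 + v)/(15 + 76) = (36 + v)/91 = (36 + v)*(1/91) = 36/91 + v/91)
50*(100 + 2) - Z(m(13, 10)) = 50*(100 + 2) - (36/91 + (1/91)*12) = 50*102 - (36/91 + 12/91) = 5100 - 1*48/91 = 5100 - 48/91 = 464052/91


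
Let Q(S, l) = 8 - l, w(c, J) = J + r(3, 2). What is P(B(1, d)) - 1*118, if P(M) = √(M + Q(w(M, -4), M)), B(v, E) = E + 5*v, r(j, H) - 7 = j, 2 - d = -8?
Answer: -118 + 2*√2 ≈ -115.17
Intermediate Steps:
d = 10 (d = 2 - 1*(-8) = 2 + 8 = 10)
r(j, H) = 7 + j
w(c, J) = 10 + J (w(c, J) = J + (7 + 3) = J + 10 = 10 + J)
P(M) = 2*√2 (P(M) = √(M + (8 - M)) = √8 = 2*√2)
P(B(1, d)) - 1*118 = 2*√2 - 1*118 = 2*√2 - 118 = -118 + 2*√2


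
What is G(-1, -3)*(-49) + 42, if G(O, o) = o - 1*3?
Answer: 336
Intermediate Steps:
G(O, o) = -3 + o (G(O, o) = o - 3 = -3 + o)
G(-1, -3)*(-49) + 42 = (-3 - 3)*(-49) + 42 = -6*(-49) + 42 = 294 + 42 = 336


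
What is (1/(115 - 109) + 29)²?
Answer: 30625/36 ≈ 850.69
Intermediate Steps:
(1/(115 - 109) + 29)² = (1/6 + 29)² = (⅙ + 29)² = (175/6)² = 30625/36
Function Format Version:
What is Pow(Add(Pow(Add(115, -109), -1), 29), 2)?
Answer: Rational(30625, 36) ≈ 850.69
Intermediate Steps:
Pow(Add(Pow(Add(115, -109), -1), 29), 2) = Pow(Add(Pow(6, -1), 29), 2) = Pow(Add(Rational(1, 6), 29), 2) = Pow(Rational(175, 6), 2) = Rational(30625, 36)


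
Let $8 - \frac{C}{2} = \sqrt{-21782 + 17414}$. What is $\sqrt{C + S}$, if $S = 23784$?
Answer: $2 \sqrt{5950 - 2 i \sqrt{273}} \approx 154.27 - 0.4284 i$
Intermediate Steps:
$C = 16 - 8 i \sqrt{273}$ ($C = 16 - 2 \sqrt{-21782 + 17414} = 16 - 2 \sqrt{-4368} = 16 - 2 \cdot 4 i \sqrt{273} = 16 - 8 i \sqrt{273} \approx 16.0 - 132.18 i$)
$\sqrt{C + S} = \sqrt{\left(16 - 8 i \sqrt{273}\right) + 23784} = \sqrt{23800 - 8 i \sqrt{273}}$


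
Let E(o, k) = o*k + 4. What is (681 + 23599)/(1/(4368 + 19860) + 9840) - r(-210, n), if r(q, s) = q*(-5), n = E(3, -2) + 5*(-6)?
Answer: -249735441210/238403521 ≈ -1047.5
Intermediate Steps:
E(o, k) = 4 + k*o (E(o, k) = k*o + 4 = 4 + k*o)
n = -32 (n = (4 - 2*3) + 5*(-6) = (4 - 6) - 30 = -2 - 30 = -32)
r(q, s) = -5*q
(681 + 23599)/(1/(4368 + 19860) + 9840) - r(-210, n) = (681 + 23599)/(1/(4368 + 19860) + 9840) - (-5)*(-210) = 24280/(1/24228 + 9840) - 1*1050 = 24280/(1/24228 + 9840) - 1050 = 24280/(238403521/24228) - 1050 = 24280*(24228/238403521) - 1050 = 588255840/238403521 - 1050 = -249735441210/238403521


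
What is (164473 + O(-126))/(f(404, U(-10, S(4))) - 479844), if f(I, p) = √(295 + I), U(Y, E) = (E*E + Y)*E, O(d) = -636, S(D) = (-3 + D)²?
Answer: -26205400476/76750087879 - 163837*√699/230250263637 ≈ -0.34146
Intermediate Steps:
U(Y, E) = E*(Y + E²) (U(Y, E) = (E² + Y)*E = (Y + E²)*E = E*(Y + E²))
(164473 + O(-126))/(f(404, U(-10, S(4))) - 479844) = (164473 - 636)/(√(295 + 404) - 479844) = 163837/(√699 - 479844) = 163837/(-479844 + √699)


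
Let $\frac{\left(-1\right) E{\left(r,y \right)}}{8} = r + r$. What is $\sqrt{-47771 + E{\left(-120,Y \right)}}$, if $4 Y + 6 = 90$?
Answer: $i \sqrt{45851} \approx 214.13 i$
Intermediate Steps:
$Y = 21$ ($Y = - \frac{3}{2} + \frac{1}{4} \cdot 90 = - \frac{3}{2} + \frac{45}{2} = 21$)
$E{\left(r,y \right)} = - 16 r$ ($E{\left(r,y \right)} = - 8 \left(r + r\right) = - 8 \cdot 2 r = - 16 r$)
$\sqrt{-47771 + E{\left(-120,Y \right)}} = \sqrt{-47771 - -1920} = \sqrt{-47771 + 1920} = \sqrt{-45851} = i \sqrt{45851}$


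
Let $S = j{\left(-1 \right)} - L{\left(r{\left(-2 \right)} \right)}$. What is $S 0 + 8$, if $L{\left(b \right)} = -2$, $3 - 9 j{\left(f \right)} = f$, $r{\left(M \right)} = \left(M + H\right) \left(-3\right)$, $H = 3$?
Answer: $8$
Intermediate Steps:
$r{\left(M \right)} = -9 - 3 M$ ($r{\left(M \right)} = \left(M + 3\right) \left(-3\right) = \left(3 + M\right) \left(-3\right) = -9 - 3 M$)
$j{\left(f \right)} = \frac{1}{3} - \frac{f}{9}$
$S = \frac{22}{9}$ ($S = \left(\frac{1}{3} - - \frac{1}{9}\right) - -2 = \left(\frac{1}{3} + \frac{1}{9}\right) + 2 = \frac{4}{9} + 2 = \frac{22}{9} \approx 2.4444$)
$S 0 + 8 = \frac{22}{9} \cdot 0 + 8 = 0 + 8 = 8$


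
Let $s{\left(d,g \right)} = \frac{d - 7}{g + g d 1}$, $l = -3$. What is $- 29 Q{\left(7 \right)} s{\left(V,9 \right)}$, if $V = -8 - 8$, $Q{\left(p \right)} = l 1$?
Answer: $\frac{667}{45} \approx 14.822$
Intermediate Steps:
$Q{\left(p \right)} = -3$ ($Q{\left(p \right)} = \left(-3\right) 1 = -3$)
$V = -16$ ($V = -8 - 8 = -16$)
$s{\left(d,g \right)} = \frac{-7 + d}{g + d g}$ ($s{\left(d,g \right)} = \frac{-7 + d}{g + d g 1} = \frac{-7 + d}{g + d g}$)
$- 29 Q{\left(7 \right)} s{\left(V,9 \right)} = \left(-29\right) \left(-3\right) \frac{-7 - 16}{9 \left(1 - 16\right)} = 87 \cdot \frac{1}{9} \frac{1}{-15} \left(-23\right) = 87 \cdot \frac{1}{9} \left(- \frac{1}{15}\right) \left(-23\right) = 87 \cdot \frac{23}{135} = \frac{667}{45}$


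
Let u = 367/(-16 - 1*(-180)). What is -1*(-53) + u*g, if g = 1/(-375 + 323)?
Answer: 451617/8528 ≈ 52.957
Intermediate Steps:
g = -1/52 (g = 1/(-52) = -1/52 ≈ -0.019231)
u = 367/164 (u = 367/(-16 + 180) = 367/164 ≈ 2.2378)
-1*(-53) + u*g = -1*(-53) + (367/164)*(-1/52) = 53 - 367/8528 = 451617/8528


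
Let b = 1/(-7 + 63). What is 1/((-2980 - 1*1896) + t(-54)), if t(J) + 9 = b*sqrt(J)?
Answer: -7659680/37417536827 - 84*I*sqrt(6)/37417536827 ≈ -0.00020471 - 5.4989e-9*I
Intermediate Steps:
b = 1/56 ≈ 0.017857
t(J) = -9 + sqrt(J)/56
1/((-2980 - 1*1896) + t(-54)) = 1/((-2980 - 1*1896) + (-9 + sqrt(-54)/56)) = 1/((-2980 - 1896) + (-9 + (3*I*sqrt(6))/56)) = 1/(-4876 + (-9 + 3*I*sqrt(6)/56)) = 1/(-4885 + 3*I*sqrt(6)/56)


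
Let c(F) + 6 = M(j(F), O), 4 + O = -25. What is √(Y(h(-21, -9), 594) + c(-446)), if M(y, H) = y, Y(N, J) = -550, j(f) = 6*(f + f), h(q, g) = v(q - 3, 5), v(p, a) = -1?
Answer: 2*I*√1477 ≈ 76.864*I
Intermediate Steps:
h(q, g) = -1
j(f) = 12*f (j(f) = 6*(2*f) = 12*f)
O = -29 (O = -4 - 25 = -29)
c(F) = -6 + 12*F
√(Y(h(-21, -9), 594) + c(-446)) = √(-550 + (-6 + 12*(-446))) = √(-550 + (-6 - 5352)) = √(-550 - 5358) = √(-5908) = 2*I*√1477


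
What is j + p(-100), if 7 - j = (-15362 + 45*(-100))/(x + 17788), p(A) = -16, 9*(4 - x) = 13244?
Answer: -571599/73442 ≈ -7.7830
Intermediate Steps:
x = -13208/9 (x = 4 - 1/9*13244 = 4 - 13244/9 = -13208/9 ≈ -1467.6)
j = 603473/73442 (j = 7 - (-15362 + 45*(-100))/(-13208/9 + 17788) = 7 - (-15362 - 4500)/146884/9 = 7 - (-19862)*9/146884 = 7 - 1*(-89379/73442) = 7 + 89379/73442 = 603473/73442 ≈ 8.2170)
j + p(-100) = 603473/73442 - 16 = -571599/73442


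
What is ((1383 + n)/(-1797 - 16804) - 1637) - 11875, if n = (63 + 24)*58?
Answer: -251343141/18601 ≈ -13512.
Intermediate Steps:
n = 5046 (n = 87*58 = 5046)
((1383 + n)/(-1797 - 16804) - 1637) - 11875 = ((1383 + 5046)/(-1797 - 16804) - 1637) - 11875 = (6429/(-18601) - 1637) - 11875 = (6429*(-1/18601) - 1637) - 11875 = (-6429/18601 - 1637) - 11875 = -30456266/18601 - 11875 = -251343141/18601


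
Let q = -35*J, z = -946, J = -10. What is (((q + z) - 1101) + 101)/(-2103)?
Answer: 532/701 ≈ 0.75892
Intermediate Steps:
q = 350 (q = -35*(-10) = 350)
(((q + z) - 1101) + 101)/(-2103) = (((350 - 946) - 1101) + 101)/(-2103) = ((-596 - 1101) + 101)*(-1/2103) = (-1697 + 101)*(-1/2103) = -1596*(-1/2103) = 532/701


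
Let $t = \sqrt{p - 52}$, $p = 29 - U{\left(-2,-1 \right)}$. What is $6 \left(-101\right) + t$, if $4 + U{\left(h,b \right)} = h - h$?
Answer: $-606 + i \sqrt{19} \approx -606.0 + 4.3589 i$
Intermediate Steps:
$U{\left(h,b \right)} = -4$ ($U{\left(h,b \right)} = -4 + \left(h - h\right) = -4 + 0 = -4$)
$p = 33$ ($p = 29 - -4 = 29 + 4 = 33$)
$t = i \sqrt{19}$ ($t = \sqrt{33 - 52} = \sqrt{-19} = i \sqrt{19} \approx 4.3589 i$)
$6 \left(-101\right) + t = 6 \left(-101\right) + i \sqrt{19} = -606 + i \sqrt{19}$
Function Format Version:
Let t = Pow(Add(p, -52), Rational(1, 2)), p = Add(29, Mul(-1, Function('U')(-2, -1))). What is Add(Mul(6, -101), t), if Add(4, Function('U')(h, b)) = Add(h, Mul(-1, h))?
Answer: Add(-606, Mul(I, Pow(19, Rational(1, 2)))) ≈ Add(-606.00, Mul(4.3589, I))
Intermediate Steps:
Function('U')(h, b) = -4 (Function('U')(h, b) = Add(-4, Add(h, Mul(-1, h))) = Add(-4, 0) = -4)
p = 33 (p = Add(29, Mul(-1, -4)) = Add(29, 4) = 33)
t = Mul(I, Pow(19, Rational(1, 2))) (t = Pow(Add(33, -52), Rational(1, 2)) = Pow(-19, Rational(1, 2)) = Mul(I, Pow(19, Rational(1, 2))) ≈ Mul(4.3589, I))
Add(Mul(6, -101), t) = Add(Mul(6, -101), Mul(I, Pow(19, Rational(1, 2)))) = Add(-606, Mul(I, Pow(19, Rational(1, 2))))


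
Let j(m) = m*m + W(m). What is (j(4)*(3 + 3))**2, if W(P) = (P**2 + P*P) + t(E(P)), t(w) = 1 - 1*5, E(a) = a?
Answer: 69696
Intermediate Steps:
t(w) = -4 (t(w) = 1 - 5 = -4)
W(P) = -4 + 2*P**2 (W(P) = (P**2 + P*P) - 4 = (P**2 + P**2) - 4 = 2*P**2 - 4 = -4 + 2*P**2)
j(m) = -4 + 3*m**2 (j(m) = m*m + (-4 + 2*m**2) = m**2 + (-4 + 2*m**2) = -4 + 3*m**2)
(j(4)*(3 + 3))**2 = ((-4 + 3*4**2)*(3 + 3))**2 = ((-4 + 3*16)*6)**2 = ((-4 + 48)*6)**2 = (44*6)**2 = 264**2 = 69696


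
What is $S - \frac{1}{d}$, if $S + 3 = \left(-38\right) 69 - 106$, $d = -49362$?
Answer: $- \frac{134807621}{49362} \approx -2731.0$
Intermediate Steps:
$S = -2731$ ($S = -3 - 2728 = -2731$)
$S - \frac{1}{d} = -2731 - \frac{1}{-49362} = -2731 - - \frac{1}{49362} = -2731 + \frac{1}{49362} = - \frac{134807621}{49362}$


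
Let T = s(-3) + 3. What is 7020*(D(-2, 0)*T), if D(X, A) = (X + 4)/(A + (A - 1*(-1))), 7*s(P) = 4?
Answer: 351000/7 ≈ 50143.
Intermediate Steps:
s(P) = 4/7 (s(P) = (⅐)*4 = 4/7)
D(X, A) = (4 + X)/(1 + 2*A) (D(X, A) = (4 + X)/(A + (A + 1)) = (4 + X)/(A + (1 + A)) = (4 + X)/(1 + 2*A))
T = 25/7 (T = 4/7 + 3 = 25/7 ≈ 3.5714)
7020*(D(-2, 0)*T) = 7020*(((4 - 2)/(1 + 2*0))*(25/7)) = 7020*((2/(1 + 0))*(25/7)) = 7020*((2/1)*(25/7)) = 7020*((1*2)*(25/7)) = 7020*(2*(25/7)) = 7020*(50/7) = 351000/7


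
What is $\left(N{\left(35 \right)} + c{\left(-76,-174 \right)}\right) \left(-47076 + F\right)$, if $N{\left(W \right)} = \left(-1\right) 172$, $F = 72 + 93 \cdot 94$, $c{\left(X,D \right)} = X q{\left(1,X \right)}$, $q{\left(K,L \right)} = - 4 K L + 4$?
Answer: $902217960$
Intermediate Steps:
$q{\left(K,L \right)} = 4 - 4 K L$ ($q{\left(K,L \right)} = - 4 K L + 4 = 4 - 4 K L$)
$c{\left(X,D \right)} = X \left(4 - 4 X\right)$
$F = 8814$ ($F = 72 + 8742 = 8814$)
$N{\left(W \right)} = -172$
$\left(N{\left(35 \right)} + c{\left(-76,-174 \right)}\right) \left(-47076 + F\right) = \left(-172 + 4 \left(-76\right) \left(1 - -76\right)\right) \left(-47076 + 8814\right) = \left(-172 + 4 \left(-76\right) \left(1 + 76\right)\right) \left(-38262\right) = \left(-172 + 4 \left(-76\right) 77\right) \left(-38262\right) = \left(-172 - 23408\right) \left(-38262\right) = \left(-23580\right) \left(-38262\right) = 902217960$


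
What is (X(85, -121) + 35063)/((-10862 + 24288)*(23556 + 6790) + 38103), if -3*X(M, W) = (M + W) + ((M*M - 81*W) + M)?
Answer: 88114/1222390497 ≈ 7.2083e-5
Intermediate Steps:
X(M, W) = -2*M/3 - M**2/3 + 80*W/3 (X(M, W) = -((M + W) + ((M*M - 81*W) + M))/3 = -((M + W) + ((M**2 - 81*W) + M))/3 = -((M + W) + (M + M**2 - 81*W))/3 = -(M**2 - 80*W + 2*M)/3 = -2*M/3 - M**2/3 + 80*W/3)
(X(85, -121) + 35063)/((-10862 + 24288)*(23556 + 6790) + 38103) = ((-2/3*85 - 1/3*85**2 + (80/3)*(-121)) + 35063)/((-10862 + 24288)*(23556 + 6790) + 38103) = ((-170/3 - 1/3*7225 - 9680/3) + 35063)/(13426*30346 + 38103) = ((-170/3 - 7225/3 - 9680/3) + 35063)/(407425396 + 38103) = (-17075/3 + 35063)/407463499 = (88114/3)*(1/407463499) = 88114/1222390497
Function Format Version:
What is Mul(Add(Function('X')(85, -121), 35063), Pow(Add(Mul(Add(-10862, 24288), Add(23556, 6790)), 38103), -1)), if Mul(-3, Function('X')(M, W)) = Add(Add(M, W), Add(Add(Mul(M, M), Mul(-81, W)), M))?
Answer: Rational(88114, 1222390497) ≈ 7.2083e-5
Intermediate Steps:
Function('X')(M, W) = Add(Mul(Rational(-2, 3), M), Mul(Rational(-1, 3), Pow(M, 2)), Mul(Rational(80, 3), W)) (Function('X')(M, W) = Mul(Rational(-1, 3), Add(Add(M, W), Add(Add(Mul(M, M), Mul(-81, W)), M))) = Mul(Rational(-1, 3), Add(Add(M, W), Add(Add(Pow(M, 2), Mul(-81, W)), M))) = Mul(Rational(-1, 3), Add(Add(M, W), Add(M, Pow(M, 2), Mul(-81, W)))) = Mul(Rational(-1, 3), Add(Pow(M, 2), Mul(-80, W), Mul(2, M))) = Add(Mul(Rational(-2, 3), M), Mul(Rational(-1, 3), Pow(M, 2)), Mul(Rational(80, 3), W)))
Mul(Add(Function('X')(85, -121), 35063), Pow(Add(Mul(Add(-10862, 24288), Add(23556, 6790)), 38103), -1)) = Mul(Add(Add(Mul(Rational(-2, 3), 85), Mul(Rational(-1, 3), Pow(85, 2)), Mul(Rational(80, 3), -121)), 35063), Pow(Add(Mul(Add(-10862, 24288), Add(23556, 6790)), 38103), -1)) = Mul(Add(Add(Rational(-170, 3), Mul(Rational(-1, 3), 7225), Rational(-9680, 3)), 35063), Pow(Add(Mul(13426, 30346), 38103), -1)) = Mul(Add(Add(Rational(-170, 3), Rational(-7225, 3), Rational(-9680, 3)), 35063), Pow(Add(407425396, 38103), -1)) = Mul(Add(Rational(-17075, 3), 35063), Pow(407463499, -1)) = Mul(Rational(88114, 3), Rational(1, 407463499)) = Rational(88114, 1222390497)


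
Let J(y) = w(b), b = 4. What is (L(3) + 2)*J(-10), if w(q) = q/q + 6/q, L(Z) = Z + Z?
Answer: 20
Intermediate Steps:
L(Z) = 2*Z
w(q) = 1 + 6/q
J(y) = 5/2 (J(y) = (6 + 4)/4 = (¼)*10 = 5/2)
(L(3) + 2)*J(-10) = (2*3 + 2)*(5/2) = (6 + 2)*(5/2) = 8*(5/2) = 20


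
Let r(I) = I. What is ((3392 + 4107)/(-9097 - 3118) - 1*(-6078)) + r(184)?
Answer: 76482831/12215 ≈ 6261.4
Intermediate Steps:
((3392 + 4107)/(-9097 - 3118) - 1*(-6078)) + r(184) = ((3392 + 4107)/(-9097 - 3118) - 1*(-6078)) + 184 = (7499/(-12215) + 6078) + 184 = (7499*(-1/12215) + 6078) + 184 = (-7499/12215 + 6078) + 184 = 74235271/12215 + 184 = 76482831/12215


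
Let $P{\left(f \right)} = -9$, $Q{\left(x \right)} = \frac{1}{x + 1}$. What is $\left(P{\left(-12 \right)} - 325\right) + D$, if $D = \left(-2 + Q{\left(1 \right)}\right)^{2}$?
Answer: $- \frac{1327}{4} \approx -331.75$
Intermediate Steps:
$Q{\left(x \right)} = \frac{1}{1 + x}$
$D = \frac{9}{4}$ ($D = \left(-2 + \frac{1}{1 + 1}\right)^{2} = \left(-2 + \frac{1}{2}\right)^{2} = \left(- \frac{3}{2}\right)^{2} = \frac{9}{4} \approx 2.25$)
$\left(P{\left(-12 \right)} - 325\right) + D = \left(-9 - 325\right) + \frac{9}{4} = -334 + \frac{9}{4} = - \frac{1327}{4}$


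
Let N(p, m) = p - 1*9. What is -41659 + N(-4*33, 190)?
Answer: -41800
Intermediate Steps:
N(p, m) = -9 + p (N(p, m) = p - 9 = -9 + p)
-41659 + N(-4*33, 190) = -41659 + (-9 - 4*33) = -41659 + (-9 - 132) = -41659 - 141 = -41800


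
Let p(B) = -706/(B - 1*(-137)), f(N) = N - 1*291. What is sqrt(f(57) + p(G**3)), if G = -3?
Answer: I*sqrt(727265)/55 ≈ 15.505*I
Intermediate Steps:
f(N) = -291 + N (f(N) = N - 291 = -291 + N)
p(B) = -706/(137 + B) (p(B) = -706/(B + 137) = -706/(137 + B))
sqrt(f(57) + p(G**3)) = sqrt((-291 + 57) - 706/(137 + (-3)**3)) = sqrt(-234 - 706/(137 - 27)) = sqrt(-234 - 706/110) = sqrt(-234 - 706*1/110) = sqrt(-234 - 353/55) = sqrt(-13223/55) = I*sqrt(727265)/55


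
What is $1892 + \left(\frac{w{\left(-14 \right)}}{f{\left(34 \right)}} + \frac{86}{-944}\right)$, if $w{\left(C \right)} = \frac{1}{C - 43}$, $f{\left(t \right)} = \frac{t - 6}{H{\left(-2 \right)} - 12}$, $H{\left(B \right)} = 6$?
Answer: $\frac{118766709}{62776} \approx 1891.9$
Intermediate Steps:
$f{\left(t \right)} = 1 - \frac{t}{6}$ ($f{\left(t \right)} = \frac{t - 6}{6 - 12} = \frac{-6 + t}{-6} = \left(-6 + t\right) \left(- \frac{1}{6}\right) = 1 - \frac{t}{6}$)
$w{\left(C \right)} = \frac{1}{-43 + C}$
$1892 + \left(\frac{w{\left(-14 \right)}}{f{\left(34 \right)}} + \frac{86}{-944}\right) = 1892 + \left(\frac{1}{\left(-43 - 14\right) \left(1 - \frac{17}{3}\right)} + \frac{86}{-944}\right) = 1892 + \left(\frac{1}{\left(-57\right) \left(1 - \frac{17}{3}\right)} + 86 \left(- \frac{1}{944}\right)\right) = 1892 - \left(\frac{43}{472} + \frac{1}{57 \left(- \frac{14}{3}\right)}\right) = 1892 - \frac{5483}{62776} = \frac{118766709}{62776}$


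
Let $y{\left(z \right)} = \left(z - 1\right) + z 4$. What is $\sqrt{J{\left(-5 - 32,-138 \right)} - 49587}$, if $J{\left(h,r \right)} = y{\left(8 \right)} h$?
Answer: $27 i \sqrt{70} \approx 225.9 i$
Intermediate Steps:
$y{\left(z \right)} = -1 + 5 z$ ($y{\left(z \right)} = \left(z - 1\right) + 4 z = \left(-1 + z\right) + 4 z = -1 + 5 z$)
$J{\left(h,r \right)} = 39 h$ ($J{\left(h,r \right)} = \left(-1 + 5 \cdot 8\right) h = \left(-1 + 40\right) h = 39 h$)
$\sqrt{J{\left(-5 - 32,-138 \right)} - 49587} = \sqrt{39 \left(-5 - 32\right) - 49587} = \sqrt{39 \left(-37\right) - 49587} = \sqrt{-1443 - 49587} = \sqrt{-51030} = 27 i \sqrt{70}$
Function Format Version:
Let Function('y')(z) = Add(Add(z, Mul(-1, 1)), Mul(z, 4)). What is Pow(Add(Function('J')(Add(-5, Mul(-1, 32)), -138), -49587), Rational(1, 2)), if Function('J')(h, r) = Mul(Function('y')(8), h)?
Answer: Mul(27, I, Pow(70, Rational(1, 2))) ≈ Mul(225.90, I)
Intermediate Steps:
Function('y')(z) = Add(-1, Mul(5, z)) (Function('y')(z) = Add(Add(z, -1), Mul(4, z)) = Add(Add(-1, z), Mul(4, z)) = Add(-1, Mul(5, z)))
Function('J')(h, r) = Mul(39, h) (Function('J')(h, r) = Mul(Add(-1, Mul(5, 8)), h) = Mul(Add(-1, 40), h) = Mul(39, h))
Pow(Add(Function('J')(Add(-5, Mul(-1, 32)), -138), -49587), Rational(1, 2)) = Pow(Add(Mul(39, Add(-5, Mul(-1, 32))), -49587), Rational(1, 2)) = Pow(Add(Mul(39, Add(-5, -32)), -49587), Rational(1, 2)) = Pow(Add(Mul(39, -37), -49587), Rational(1, 2)) = Pow(Add(-1443, -49587), Rational(1, 2)) = Pow(-51030, Rational(1, 2)) = Mul(27, I, Pow(70, Rational(1, 2)))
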